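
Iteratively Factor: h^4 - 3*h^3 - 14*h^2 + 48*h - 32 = (h - 2)*(h^3 - h^2 - 16*h + 16) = (h - 2)*(h - 1)*(h^2 - 16) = (h - 2)*(h - 1)*(h + 4)*(h - 4)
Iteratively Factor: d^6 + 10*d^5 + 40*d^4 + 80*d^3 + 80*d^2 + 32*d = (d + 2)*(d^5 + 8*d^4 + 24*d^3 + 32*d^2 + 16*d) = (d + 2)^2*(d^4 + 6*d^3 + 12*d^2 + 8*d) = (d + 2)^3*(d^3 + 4*d^2 + 4*d) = (d + 2)^4*(d^2 + 2*d) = d*(d + 2)^4*(d + 2)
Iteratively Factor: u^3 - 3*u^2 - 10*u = (u - 5)*(u^2 + 2*u) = u*(u - 5)*(u + 2)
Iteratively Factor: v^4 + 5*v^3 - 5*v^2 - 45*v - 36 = (v + 1)*(v^3 + 4*v^2 - 9*v - 36) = (v + 1)*(v + 4)*(v^2 - 9) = (v + 1)*(v + 3)*(v + 4)*(v - 3)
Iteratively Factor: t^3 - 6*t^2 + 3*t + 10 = (t - 2)*(t^2 - 4*t - 5) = (t - 2)*(t + 1)*(t - 5)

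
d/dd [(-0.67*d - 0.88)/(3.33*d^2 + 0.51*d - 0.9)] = (2.2311*d^2 + 5.8608*d + 1.0518)/(11.0889*d^4 + 3.3966*d^3 - 5.7339*d^2 - 0.918*d + 0.81)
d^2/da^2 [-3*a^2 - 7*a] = -6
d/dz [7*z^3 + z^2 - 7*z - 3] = 21*z^2 + 2*z - 7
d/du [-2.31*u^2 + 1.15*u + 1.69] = 1.15 - 4.62*u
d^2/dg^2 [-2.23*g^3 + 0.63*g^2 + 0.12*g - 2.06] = 1.26 - 13.38*g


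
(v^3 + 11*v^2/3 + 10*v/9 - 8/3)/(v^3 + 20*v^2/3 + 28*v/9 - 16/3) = (v + 3)/(v + 6)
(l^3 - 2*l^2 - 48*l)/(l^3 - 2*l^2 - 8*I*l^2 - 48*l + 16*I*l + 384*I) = l/(l - 8*I)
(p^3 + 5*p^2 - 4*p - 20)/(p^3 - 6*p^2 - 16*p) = (p^2 + 3*p - 10)/(p*(p - 8))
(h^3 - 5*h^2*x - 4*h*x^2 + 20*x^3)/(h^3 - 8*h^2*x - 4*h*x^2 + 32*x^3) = (-h + 5*x)/(-h + 8*x)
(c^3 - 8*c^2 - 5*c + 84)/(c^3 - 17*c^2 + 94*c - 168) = (c + 3)/(c - 6)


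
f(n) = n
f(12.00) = 12.00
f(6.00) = 6.00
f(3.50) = 3.50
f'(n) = 1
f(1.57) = 1.57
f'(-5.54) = 1.00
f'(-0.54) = 1.00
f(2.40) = 2.40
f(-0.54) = -0.54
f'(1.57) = 1.00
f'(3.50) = 1.00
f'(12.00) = 1.00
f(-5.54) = -5.54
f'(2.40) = 1.00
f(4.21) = 4.21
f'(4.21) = 1.00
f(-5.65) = -5.65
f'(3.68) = 1.00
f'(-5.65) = 1.00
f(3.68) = 3.68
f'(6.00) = 1.00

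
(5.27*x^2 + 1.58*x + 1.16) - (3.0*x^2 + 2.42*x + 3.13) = 2.27*x^2 - 0.84*x - 1.97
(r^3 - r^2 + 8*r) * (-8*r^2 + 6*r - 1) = -8*r^5 + 14*r^4 - 71*r^3 + 49*r^2 - 8*r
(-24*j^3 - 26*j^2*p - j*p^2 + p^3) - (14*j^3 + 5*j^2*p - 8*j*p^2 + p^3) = -38*j^3 - 31*j^2*p + 7*j*p^2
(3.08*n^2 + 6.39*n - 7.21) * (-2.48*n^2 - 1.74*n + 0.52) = -7.6384*n^4 - 21.2064*n^3 + 8.3638*n^2 + 15.8682*n - 3.7492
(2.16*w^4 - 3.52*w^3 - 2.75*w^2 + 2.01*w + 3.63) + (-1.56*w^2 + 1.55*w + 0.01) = 2.16*w^4 - 3.52*w^3 - 4.31*w^2 + 3.56*w + 3.64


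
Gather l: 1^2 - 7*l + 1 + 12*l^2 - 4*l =12*l^2 - 11*l + 2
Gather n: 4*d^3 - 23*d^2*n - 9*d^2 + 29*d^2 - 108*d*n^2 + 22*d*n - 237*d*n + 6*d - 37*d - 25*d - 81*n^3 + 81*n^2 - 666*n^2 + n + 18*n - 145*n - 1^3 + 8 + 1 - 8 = 4*d^3 + 20*d^2 - 56*d - 81*n^3 + n^2*(-108*d - 585) + n*(-23*d^2 - 215*d - 126)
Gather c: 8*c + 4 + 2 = 8*c + 6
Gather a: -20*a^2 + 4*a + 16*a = -20*a^2 + 20*a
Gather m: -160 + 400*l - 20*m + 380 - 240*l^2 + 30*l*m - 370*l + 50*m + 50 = -240*l^2 + 30*l + m*(30*l + 30) + 270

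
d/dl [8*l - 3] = 8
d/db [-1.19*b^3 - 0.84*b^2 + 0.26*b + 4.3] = -3.57*b^2 - 1.68*b + 0.26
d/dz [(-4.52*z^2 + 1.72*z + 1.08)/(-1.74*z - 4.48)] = (7.8648*z^2 + 40.4992*z - 5.8264)/(3.0276*z^2 + 15.5904*z + 20.0704)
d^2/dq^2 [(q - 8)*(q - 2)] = 2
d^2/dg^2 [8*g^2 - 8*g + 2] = 16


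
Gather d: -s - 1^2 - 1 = -s - 2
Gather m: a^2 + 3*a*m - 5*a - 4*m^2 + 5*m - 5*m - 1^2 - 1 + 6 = a^2 + 3*a*m - 5*a - 4*m^2 + 4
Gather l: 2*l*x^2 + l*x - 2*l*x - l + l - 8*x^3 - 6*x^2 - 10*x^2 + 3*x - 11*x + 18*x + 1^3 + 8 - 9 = l*(2*x^2 - x) - 8*x^3 - 16*x^2 + 10*x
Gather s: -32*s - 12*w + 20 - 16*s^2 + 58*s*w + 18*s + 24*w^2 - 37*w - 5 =-16*s^2 + s*(58*w - 14) + 24*w^2 - 49*w + 15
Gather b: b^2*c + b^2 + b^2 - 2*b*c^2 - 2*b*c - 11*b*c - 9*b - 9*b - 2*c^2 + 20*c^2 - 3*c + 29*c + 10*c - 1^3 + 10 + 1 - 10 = b^2*(c + 2) + b*(-2*c^2 - 13*c - 18) + 18*c^2 + 36*c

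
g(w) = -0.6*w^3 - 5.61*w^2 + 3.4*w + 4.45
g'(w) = -1.8*w^2 - 11.22*w + 3.4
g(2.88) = -46.62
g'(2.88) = -43.84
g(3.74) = -92.69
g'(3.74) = -63.74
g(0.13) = 4.80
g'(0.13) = 1.91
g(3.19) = -61.27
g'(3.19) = -50.71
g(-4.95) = -77.07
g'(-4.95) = 14.83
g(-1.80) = -16.35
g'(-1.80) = 17.76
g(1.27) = -1.51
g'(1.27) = -13.75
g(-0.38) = 2.38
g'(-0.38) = 7.40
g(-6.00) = -88.31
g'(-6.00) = 5.92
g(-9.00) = -43.16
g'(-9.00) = -41.42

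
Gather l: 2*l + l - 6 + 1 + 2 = 3*l - 3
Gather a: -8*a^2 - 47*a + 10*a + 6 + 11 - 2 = -8*a^2 - 37*a + 15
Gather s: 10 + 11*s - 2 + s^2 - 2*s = s^2 + 9*s + 8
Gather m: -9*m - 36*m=-45*m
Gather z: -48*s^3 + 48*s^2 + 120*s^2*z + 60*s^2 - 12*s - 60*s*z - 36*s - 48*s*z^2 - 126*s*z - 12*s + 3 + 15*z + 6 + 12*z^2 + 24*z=-48*s^3 + 108*s^2 - 60*s + z^2*(12 - 48*s) + z*(120*s^2 - 186*s + 39) + 9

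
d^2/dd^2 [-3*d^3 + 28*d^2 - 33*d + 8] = 56 - 18*d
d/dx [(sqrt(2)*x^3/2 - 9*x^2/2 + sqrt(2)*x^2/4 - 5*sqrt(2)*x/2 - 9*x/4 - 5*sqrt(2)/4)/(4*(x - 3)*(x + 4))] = (2*sqrt(2)*x^4 + 4*sqrt(2)*x^3 - 61*sqrt(2)*x^2 - 9*x^2 - 14*sqrt(2)*x + 432*x + 108 + 125*sqrt(2))/(16*(x^4 + 2*x^3 - 23*x^2 - 24*x + 144))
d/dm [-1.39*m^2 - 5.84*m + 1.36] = -2.78*m - 5.84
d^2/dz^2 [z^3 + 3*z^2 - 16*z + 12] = 6*z + 6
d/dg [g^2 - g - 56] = 2*g - 1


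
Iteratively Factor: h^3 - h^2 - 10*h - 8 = (h + 2)*(h^2 - 3*h - 4) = (h + 1)*(h + 2)*(h - 4)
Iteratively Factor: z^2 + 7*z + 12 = (z + 4)*(z + 3)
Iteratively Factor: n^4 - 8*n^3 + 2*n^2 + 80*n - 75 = (n - 5)*(n^3 - 3*n^2 - 13*n + 15) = (n - 5)*(n + 3)*(n^2 - 6*n + 5) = (n - 5)*(n - 1)*(n + 3)*(n - 5)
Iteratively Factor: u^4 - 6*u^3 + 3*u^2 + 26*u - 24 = (u - 1)*(u^3 - 5*u^2 - 2*u + 24) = (u - 1)*(u + 2)*(u^2 - 7*u + 12) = (u - 4)*(u - 1)*(u + 2)*(u - 3)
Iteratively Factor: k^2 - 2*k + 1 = (k - 1)*(k - 1)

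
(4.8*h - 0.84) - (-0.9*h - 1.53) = 5.7*h + 0.69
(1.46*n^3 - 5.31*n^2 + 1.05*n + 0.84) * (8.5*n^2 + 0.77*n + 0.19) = 12.41*n^5 - 44.0108*n^4 + 5.1137*n^3 + 6.9396*n^2 + 0.8463*n + 0.1596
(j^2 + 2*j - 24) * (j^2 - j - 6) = j^4 + j^3 - 32*j^2 + 12*j + 144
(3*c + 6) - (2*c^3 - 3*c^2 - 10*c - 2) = -2*c^3 + 3*c^2 + 13*c + 8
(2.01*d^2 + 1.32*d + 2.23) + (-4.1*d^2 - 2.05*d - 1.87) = -2.09*d^2 - 0.73*d + 0.36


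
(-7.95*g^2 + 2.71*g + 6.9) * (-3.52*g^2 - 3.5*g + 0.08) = 27.984*g^4 + 18.2858*g^3 - 34.409*g^2 - 23.9332*g + 0.552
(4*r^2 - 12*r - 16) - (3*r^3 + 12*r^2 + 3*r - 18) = -3*r^3 - 8*r^2 - 15*r + 2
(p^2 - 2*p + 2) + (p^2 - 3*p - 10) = 2*p^2 - 5*p - 8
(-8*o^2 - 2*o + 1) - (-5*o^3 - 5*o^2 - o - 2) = 5*o^3 - 3*o^2 - o + 3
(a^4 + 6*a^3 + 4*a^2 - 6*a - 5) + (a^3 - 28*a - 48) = a^4 + 7*a^3 + 4*a^2 - 34*a - 53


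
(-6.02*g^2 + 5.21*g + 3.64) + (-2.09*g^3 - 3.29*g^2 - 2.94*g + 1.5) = -2.09*g^3 - 9.31*g^2 + 2.27*g + 5.14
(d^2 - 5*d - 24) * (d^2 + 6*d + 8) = d^4 + d^3 - 46*d^2 - 184*d - 192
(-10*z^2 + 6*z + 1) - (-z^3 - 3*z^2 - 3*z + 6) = z^3 - 7*z^2 + 9*z - 5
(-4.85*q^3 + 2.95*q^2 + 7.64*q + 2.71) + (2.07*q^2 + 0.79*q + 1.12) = -4.85*q^3 + 5.02*q^2 + 8.43*q + 3.83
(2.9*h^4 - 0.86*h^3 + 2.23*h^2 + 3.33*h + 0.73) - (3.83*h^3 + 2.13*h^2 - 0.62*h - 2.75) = 2.9*h^4 - 4.69*h^3 + 0.1*h^2 + 3.95*h + 3.48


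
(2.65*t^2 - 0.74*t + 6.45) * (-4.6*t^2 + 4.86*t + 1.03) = -12.19*t^4 + 16.283*t^3 - 30.5369*t^2 + 30.5848*t + 6.6435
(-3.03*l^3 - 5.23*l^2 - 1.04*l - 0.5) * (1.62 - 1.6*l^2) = 4.848*l^5 + 8.368*l^4 - 3.2446*l^3 - 7.6726*l^2 - 1.6848*l - 0.81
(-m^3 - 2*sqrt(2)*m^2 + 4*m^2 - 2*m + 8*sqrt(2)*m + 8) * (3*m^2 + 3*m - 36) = -3*m^5 - 6*sqrt(2)*m^4 + 9*m^4 + 18*sqrt(2)*m^3 + 42*m^3 - 126*m^2 + 96*sqrt(2)*m^2 - 288*sqrt(2)*m + 96*m - 288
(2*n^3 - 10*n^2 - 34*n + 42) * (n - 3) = 2*n^4 - 16*n^3 - 4*n^2 + 144*n - 126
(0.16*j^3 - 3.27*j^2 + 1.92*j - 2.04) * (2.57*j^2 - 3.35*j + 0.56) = 0.4112*j^5 - 8.9399*j^4 + 15.9785*j^3 - 13.506*j^2 + 7.9092*j - 1.1424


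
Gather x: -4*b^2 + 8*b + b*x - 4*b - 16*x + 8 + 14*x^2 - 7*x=-4*b^2 + 4*b + 14*x^2 + x*(b - 23) + 8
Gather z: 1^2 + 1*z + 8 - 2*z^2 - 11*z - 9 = -2*z^2 - 10*z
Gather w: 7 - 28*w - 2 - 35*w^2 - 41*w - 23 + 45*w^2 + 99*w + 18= 10*w^2 + 30*w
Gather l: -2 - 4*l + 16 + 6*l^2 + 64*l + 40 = 6*l^2 + 60*l + 54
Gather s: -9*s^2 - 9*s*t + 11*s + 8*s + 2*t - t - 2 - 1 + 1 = -9*s^2 + s*(19 - 9*t) + t - 2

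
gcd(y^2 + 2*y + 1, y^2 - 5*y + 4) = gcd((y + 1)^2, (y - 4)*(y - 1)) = 1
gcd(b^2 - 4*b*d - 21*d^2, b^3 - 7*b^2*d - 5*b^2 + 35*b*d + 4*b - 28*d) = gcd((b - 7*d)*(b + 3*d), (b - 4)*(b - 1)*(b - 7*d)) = b - 7*d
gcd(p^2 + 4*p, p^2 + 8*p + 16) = p + 4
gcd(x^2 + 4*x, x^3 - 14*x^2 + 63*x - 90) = 1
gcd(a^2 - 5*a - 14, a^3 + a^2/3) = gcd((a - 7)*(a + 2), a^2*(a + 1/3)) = 1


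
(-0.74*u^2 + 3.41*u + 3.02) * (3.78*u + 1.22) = -2.7972*u^3 + 11.987*u^2 + 15.5758*u + 3.6844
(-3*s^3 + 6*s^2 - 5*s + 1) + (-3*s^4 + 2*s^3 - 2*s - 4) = -3*s^4 - s^3 + 6*s^2 - 7*s - 3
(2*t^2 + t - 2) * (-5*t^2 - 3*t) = -10*t^4 - 11*t^3 + 7*t^2 + 6*t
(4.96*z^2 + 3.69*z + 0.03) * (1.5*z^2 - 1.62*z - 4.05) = 7.44*z^4 - 2.5002*z^3 - 26.0208*z^2 - 14.9931*z - 0.1215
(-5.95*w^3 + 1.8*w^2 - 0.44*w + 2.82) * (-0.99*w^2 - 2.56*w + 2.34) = 5.8905*w^5 + 13.45*w^4 - 18.0954*w^3 + 2.5466*w^2 - 8.2488*w + 6.5988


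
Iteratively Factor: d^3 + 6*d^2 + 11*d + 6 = (d + 1)*(d^2 + 5*d + 6) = (d + 1)*(d + 3)*(d + 2)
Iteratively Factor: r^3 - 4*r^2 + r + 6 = (r - 2)*(r^2 - 2*r - 3) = (r - 2)*(r + 1)*(r - 3)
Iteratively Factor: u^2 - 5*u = (u)*(u - 5)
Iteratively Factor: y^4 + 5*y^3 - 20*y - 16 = (y + 2)*(y^3 + 3*y^2 - 6*y - 8) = (y + 2)*(y + 4)*(y^2 - y - 2) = (y + 1)*(y + 2)*(y + 4)*(y - 2)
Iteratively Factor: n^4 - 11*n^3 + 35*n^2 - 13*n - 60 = (n - 4)*(n^3 - 7*n^2 + 7*n + 15) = (n - 4)*(n - 3)*(n^2 - 4*n - 5) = (n - 5)*(n - 4)*(n - 3)*(n + 1)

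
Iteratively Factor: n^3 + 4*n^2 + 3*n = (n + 1)*(n^2 + 3*n) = (n + 1)*(n + 3)*(n)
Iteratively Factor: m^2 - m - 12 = (m - 4)*(m + 3)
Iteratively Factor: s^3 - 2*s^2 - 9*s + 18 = (s - 3)*(s^2 + s - 6) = (s - 3)*(s - 2)*(s + 3)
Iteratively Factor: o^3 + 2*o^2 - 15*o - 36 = (o - 4)*(o^2 + 6*o + 9) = (o - 4)*(o + 3)*(o + 3)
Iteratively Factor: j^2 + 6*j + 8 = (j + 2)*(j + 4)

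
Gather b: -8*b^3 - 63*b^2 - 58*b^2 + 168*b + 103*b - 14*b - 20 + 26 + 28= -8*b^3 - 121*b^2 + 257*b + 34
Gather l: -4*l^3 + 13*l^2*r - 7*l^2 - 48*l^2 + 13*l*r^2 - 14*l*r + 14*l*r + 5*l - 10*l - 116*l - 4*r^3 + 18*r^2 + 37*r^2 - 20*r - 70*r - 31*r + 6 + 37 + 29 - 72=-4*l^3 + l^2*(13*r - 55) + l*(13*r^2 - 121) - 4*r^3 + 55*r^2 - 121*r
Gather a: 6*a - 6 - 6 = 6*a - 12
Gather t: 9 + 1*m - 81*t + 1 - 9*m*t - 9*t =m + t*(-9*m - 90) + 10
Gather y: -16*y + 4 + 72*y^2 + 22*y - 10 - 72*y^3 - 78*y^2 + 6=-72*y^3 - 6*y^2 + 6*y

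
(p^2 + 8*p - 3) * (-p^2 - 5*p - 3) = -p^4 - 13*p^3 - 40*p^2 - 9*p + 9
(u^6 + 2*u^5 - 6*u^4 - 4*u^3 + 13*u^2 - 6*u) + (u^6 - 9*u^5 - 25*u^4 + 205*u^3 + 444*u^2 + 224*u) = 2*u^6 - 7*u^5 - 31*u^4 + 201*u^3 + 457*u^2 + 218*u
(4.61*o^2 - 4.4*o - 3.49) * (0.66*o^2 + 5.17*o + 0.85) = 3.0426*o^4 + 20.9297*o^3 - 21.1329*o^2 - 21.7833*o - 2.9665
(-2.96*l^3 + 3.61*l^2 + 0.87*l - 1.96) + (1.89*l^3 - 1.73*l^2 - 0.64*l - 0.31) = -1.07*l^3 + 1.88*l^2 + 0.23*l - 2.27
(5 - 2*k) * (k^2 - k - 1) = -2*k^3 + 7*k^2 - 3*k - 5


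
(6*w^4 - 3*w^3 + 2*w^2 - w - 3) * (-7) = -42*w^4 + 21*w^3 - 14*w^2 + 7*w + 21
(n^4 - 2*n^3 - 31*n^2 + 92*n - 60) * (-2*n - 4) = -2*n^5 + 70*n^3 - 60*n^2 - 248*n + 240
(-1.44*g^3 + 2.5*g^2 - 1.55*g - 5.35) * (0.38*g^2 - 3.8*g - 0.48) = -0.5472*g^5 + 6.422*g^4 - 9.3978*g^3 + 2.657*g^2 + 21.074*g + 2.568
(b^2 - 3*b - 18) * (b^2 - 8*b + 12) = b^4 - 11*b^3 + 18*b^2 + 108*b - 216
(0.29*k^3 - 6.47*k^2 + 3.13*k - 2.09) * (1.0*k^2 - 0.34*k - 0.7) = 0.29*k^5 - 6.5686*k^4 + 5.1268*k^3 + 1.3748*k^2 - 1.4804*k + 1.463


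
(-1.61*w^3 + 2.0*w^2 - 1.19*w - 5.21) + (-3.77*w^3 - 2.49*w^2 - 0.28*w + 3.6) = -5.38*w^3 - 0.49*w^2 - 1.47*w - 1.61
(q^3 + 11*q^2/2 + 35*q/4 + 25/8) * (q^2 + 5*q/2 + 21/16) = q^5 + 8*q^4 + 381*q^3/16 + 1031*q^2/32 + 1235*q/64 + 525/128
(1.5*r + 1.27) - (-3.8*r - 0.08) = 5.3*r + 1.35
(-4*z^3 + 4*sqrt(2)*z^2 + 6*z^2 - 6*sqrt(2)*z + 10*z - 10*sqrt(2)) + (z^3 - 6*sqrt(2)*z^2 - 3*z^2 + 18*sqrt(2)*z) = -3*z^3 - 2*sqrt(2)*z^2 + 3*z^2 + 10*z + 12*sqrt(2)*z - 10*sqrt(2)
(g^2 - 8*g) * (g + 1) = g^3 - 7*g^2 - 8*g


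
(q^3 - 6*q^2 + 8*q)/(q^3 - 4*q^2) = (q - 2)/q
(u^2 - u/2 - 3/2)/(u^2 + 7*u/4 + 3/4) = 2*(2*u - 3)/(4*u + 3)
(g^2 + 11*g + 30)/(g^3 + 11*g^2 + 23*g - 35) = (g + 6)/(g^2 + 6*g - 7)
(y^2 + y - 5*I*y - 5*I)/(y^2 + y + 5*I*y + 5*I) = (y - 5*I)/(y + 5*I)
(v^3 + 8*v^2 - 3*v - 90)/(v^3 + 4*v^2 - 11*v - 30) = (v + 6)/(v + 2)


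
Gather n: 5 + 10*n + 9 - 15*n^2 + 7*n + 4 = -15*n^2 + 17*n + 18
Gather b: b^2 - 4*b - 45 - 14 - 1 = b^2 - 4*b - 60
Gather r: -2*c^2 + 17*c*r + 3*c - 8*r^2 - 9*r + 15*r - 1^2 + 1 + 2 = -2*c^2 + 3*c - 8*r^2 + r*(17*c + 6) + 2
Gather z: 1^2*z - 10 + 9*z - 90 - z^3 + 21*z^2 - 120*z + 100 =-z^3 + 21*z^2 - 110*z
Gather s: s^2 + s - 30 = s^2 + s - 30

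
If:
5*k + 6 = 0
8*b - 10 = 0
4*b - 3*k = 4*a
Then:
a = 43/20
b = 5/4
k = -6/5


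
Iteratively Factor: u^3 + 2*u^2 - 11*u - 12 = (u + 1)*(u^2 + u - 12) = (u + 1)*(u + 4)*(u - 3)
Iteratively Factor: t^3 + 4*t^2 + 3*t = (t + 3)*(t^2 + t) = t*(t + 3)*(t + 1)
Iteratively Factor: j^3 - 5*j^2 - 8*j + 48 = (j - 4)*(j^2 - j - 12) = (j - 4)^2*(j + 3)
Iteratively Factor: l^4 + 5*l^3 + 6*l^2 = (l)*(l^3 + 5*l^2 + 6*l) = l^2*(l^2 + 5*l + 6) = l^2*(l + 2)*(l + 3)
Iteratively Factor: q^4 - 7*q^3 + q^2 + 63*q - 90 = (q + 3)*(q^3 - 10*q^2 + 31*q - 30) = (q - 2)*(q + 3)*(q^2 - 8*q + 15) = (q - 5)*(q - 2)*(q + 3)*(q - 3)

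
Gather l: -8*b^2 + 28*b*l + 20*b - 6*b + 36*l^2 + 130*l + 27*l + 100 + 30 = -8*b^2 + 14*b + 36*l^2 + l*(28*b + 157) + 130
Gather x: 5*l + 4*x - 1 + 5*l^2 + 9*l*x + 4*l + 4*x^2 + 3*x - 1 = 5*l^2 + 9*l + 4*x^2 + x*(9*l + 7) - 2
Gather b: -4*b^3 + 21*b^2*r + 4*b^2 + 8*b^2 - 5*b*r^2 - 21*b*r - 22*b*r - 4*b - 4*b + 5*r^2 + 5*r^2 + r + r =-4*b^3 + b^2*(21*r + 12) + b*(-5*r^2 - 43*r - 8) + 10*r^2 + 2*r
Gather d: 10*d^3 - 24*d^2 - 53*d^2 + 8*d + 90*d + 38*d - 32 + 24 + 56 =10*d^3 - 77*d^2 + 136*d + 48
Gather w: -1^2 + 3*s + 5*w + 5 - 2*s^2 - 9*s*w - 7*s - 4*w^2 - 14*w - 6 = -2*s^2 - 4*s - 4*w^2 + w*(-9*s - 9) - 2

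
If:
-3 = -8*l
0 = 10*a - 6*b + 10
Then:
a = 3*b/5 - 1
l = 3/8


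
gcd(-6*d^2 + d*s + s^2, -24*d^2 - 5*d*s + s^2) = 3*d + s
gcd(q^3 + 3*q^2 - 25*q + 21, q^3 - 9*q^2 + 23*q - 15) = q^2 - 4*q + 3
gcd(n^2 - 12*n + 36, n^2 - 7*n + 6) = n - 6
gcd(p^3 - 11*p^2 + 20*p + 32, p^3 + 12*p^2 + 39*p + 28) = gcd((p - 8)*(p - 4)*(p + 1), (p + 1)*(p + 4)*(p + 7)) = p + 1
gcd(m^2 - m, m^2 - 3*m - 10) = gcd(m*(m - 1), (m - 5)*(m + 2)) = 1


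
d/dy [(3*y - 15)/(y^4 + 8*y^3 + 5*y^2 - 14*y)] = 3*(-3*y^4 + 4*y^3 + 115*y^2 + 50*y - 70)/(y^2*(y^6 + 16*y^5 + 74*y^4 + 52*y^3 - 199*y^2 - 140*y + 196))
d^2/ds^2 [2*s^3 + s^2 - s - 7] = 12*s + 2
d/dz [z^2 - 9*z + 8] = 2*z - 9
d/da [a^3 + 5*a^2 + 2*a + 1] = 3*a^2 + 10*a + 2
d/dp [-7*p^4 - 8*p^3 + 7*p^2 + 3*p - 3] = -28*p^3 - 24*p^2 + 14*p + 3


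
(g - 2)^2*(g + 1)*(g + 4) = g^4 + g^3 - 12*g^2 + 4*g + 16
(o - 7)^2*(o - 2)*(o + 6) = o^4 - 10*o^3 - 19*o^2 + 364*o - 588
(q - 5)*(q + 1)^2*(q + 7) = q^4 + 4*q^3 - 30*q^2 - 68*q - 35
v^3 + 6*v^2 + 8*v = v*(v + 2)*(v + 4)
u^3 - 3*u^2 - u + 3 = (u - 3)*(u - 1)*(u + 1)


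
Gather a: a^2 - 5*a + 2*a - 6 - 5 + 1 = a^2 - 3*a - 10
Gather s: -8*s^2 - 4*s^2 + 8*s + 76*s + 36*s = -12*s^2 + 120*s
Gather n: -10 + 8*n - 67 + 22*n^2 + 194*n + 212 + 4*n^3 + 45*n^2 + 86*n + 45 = 4*n^3 + 67*n^2 + 288*n + 180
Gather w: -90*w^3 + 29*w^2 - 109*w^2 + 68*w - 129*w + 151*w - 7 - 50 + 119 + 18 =-90*w^3 - 80*w^2 + 90*w + 80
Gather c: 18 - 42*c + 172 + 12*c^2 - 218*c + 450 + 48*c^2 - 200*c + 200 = 60*c^2 - 460*c + 840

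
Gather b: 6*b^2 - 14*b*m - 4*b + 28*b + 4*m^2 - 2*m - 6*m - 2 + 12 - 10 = 6*b^2 + b*(24 - 14*m) + 4*m^2 - 8*m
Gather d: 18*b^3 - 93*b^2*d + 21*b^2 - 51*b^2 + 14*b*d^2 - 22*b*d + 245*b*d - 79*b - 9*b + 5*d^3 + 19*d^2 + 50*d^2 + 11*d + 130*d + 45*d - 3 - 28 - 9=18*b^3 - 30*b^2 - 88*b + 5*d^3 + d^2*(14*b + 69) + d*(-93*b^2 + 223*b + 186) - 40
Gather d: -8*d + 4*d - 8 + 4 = -4*d - 4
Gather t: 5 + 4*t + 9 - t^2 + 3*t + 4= -t^2 + 7*t + 18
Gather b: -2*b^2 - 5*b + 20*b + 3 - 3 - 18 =-2*b^2 + 15*b - 18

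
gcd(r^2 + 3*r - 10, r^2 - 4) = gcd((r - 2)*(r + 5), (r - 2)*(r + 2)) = r - 2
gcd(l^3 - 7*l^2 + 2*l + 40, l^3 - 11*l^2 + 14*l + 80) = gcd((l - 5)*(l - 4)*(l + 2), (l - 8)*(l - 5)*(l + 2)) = l^2 - 3*l - 10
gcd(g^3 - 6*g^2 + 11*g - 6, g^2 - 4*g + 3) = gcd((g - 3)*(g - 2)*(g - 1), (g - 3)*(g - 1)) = g^2 - 4*g + 3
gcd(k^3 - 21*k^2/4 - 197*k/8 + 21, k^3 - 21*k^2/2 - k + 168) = k^2 - 9*k/2 - 28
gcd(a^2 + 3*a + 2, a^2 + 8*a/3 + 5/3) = a + 1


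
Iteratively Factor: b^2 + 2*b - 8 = (b - 2)*(b + 4)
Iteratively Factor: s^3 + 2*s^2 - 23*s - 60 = (s + 3)*(s^2 - s - 20) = (s + 3)*(s + 4)*(s - 5)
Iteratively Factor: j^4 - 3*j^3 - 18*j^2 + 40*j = (j + 4)*(j^3 - 7*j^2 + 10*j) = j*(j + 4)*(j^2 - 7*j + 10) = j*(j - 5)*(j + 4)*(j - 2)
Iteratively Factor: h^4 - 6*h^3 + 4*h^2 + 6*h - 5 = (h - 1)*(h^3 - 5*h^2 - h + 5) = (h - 5)*(h - 1)*(h^2 - 1) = (h - 5)*(h - 1)*(h + 1)*(h - 1)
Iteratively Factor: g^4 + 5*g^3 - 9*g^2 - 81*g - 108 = (g + 3)*(g^3 + 2*g^2 - 15*g - 36) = (g - 4)*(g + 3)*(g^2 + 6*g + 9) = (g - 4)*(g + 3)^2*(g + 3)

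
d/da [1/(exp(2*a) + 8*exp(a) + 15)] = 2*(-exp(a) - 4)*exp(a)/(exp(2*a) + 8*exp(a) + 15)^2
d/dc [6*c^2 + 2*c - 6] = 12*c + 2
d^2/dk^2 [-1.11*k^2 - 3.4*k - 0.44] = -2.22000000000000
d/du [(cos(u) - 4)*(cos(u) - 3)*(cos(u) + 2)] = (-3*cos(u)^2 + 10*cos(u) + 2)*sin(u)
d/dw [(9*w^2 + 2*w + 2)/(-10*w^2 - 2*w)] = (w^2 + 20*w + 2)/(2*w^2*(25*w^2 + 10*w + 1))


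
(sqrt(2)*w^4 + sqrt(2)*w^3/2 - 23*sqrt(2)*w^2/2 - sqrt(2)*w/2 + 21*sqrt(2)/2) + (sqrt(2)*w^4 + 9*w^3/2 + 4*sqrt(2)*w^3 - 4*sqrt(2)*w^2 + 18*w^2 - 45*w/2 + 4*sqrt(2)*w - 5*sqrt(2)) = 2*sqrt(2)*w^4 + 9*w^3/2 + 9*sqrt(2)*w^3/2 - 31*sqrt(2)*w^2/2 + 18*w^2 - 45*w/2 + 7*sqrt(2)*w/2 + 11*sqrt(2)/2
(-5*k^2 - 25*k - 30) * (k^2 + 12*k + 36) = -5*k^4 - 85*k^3 - 510*k^2 - 1260*k - 1080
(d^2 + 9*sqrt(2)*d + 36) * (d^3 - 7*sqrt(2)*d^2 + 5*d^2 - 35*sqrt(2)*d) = d^5 + 2*sqrt(2)*d^4 + 5*d^4 - 90*d^3 + 10*sqrt(2)*d^3 - 450*d^2 - 252*sqrt(2)*d^2 - 1260*sqrt(2)*d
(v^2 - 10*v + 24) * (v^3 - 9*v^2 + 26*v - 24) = v^5 - 19*v^4 + 140*v^3 - 500*v^2 + 864*v - 576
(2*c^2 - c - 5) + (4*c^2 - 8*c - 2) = 6*c^2 - 9*c - 7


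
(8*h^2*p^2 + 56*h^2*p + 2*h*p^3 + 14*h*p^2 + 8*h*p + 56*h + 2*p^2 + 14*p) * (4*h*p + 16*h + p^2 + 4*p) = 32*h^3*p^3 + 352*h^3*p^2 + 896*h^3*p + 16*h^2*p^4 + 176*h^2*p^3 + 480*h^2*p^2 + 352*h^2*p + 896*h^2 + 2*h*p^5 + 22*h*p^4 + 72*h*p^3 + 176*h*p^2 + 448*h*p + 2*p^4 + 22*p^3 + 56*p^2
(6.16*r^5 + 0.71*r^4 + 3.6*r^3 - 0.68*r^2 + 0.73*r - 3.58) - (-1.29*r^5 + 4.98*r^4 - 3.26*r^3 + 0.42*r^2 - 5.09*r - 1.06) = 7.45*r^5 - 4.27*r^4 + 6.86*r^3 - 1.1*r^2 + 5.82*r - 2.52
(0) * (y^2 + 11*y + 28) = 0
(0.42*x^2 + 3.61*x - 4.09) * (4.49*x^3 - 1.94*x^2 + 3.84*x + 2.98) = 1.8858*x^5 + 15.3941*x^4 - 23.7547*x^3 + 23.0486*x^2 - 4.9478*x - 12.1882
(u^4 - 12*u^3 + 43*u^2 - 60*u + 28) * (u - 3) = u^5 - 15*u^4 + 79*u^3 - 189*u^2 + 208*u - 84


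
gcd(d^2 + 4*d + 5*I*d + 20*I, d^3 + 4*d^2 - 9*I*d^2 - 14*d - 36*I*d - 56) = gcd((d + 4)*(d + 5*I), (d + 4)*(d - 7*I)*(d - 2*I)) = d + 4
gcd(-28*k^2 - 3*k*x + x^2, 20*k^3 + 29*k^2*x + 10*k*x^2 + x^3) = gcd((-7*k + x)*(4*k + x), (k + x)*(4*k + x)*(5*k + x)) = 4*k + x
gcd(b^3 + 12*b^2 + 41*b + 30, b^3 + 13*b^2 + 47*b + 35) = b^2 + 6*b + 5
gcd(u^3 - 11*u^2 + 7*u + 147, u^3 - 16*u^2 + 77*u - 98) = u^2 - 14*u + 49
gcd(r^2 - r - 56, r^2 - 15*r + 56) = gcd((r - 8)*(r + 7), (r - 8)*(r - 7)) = r - 8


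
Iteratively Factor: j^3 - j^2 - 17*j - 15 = (j - 5)*(j^2 + 4*j + 3) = (j - 5)*(j + 3)*(j + 1)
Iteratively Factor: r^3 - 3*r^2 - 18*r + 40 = (r - 5)*(r^2 + 2*r - 8) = (r - 5)*(r + 4)*(r - 2)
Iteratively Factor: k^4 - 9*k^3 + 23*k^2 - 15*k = (k - 5)*(k^3 - 4*k^2 + 3*k) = (k - 5)*(k - 3)*(k^2 - k) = k*(k - 5)*(k - 3)*(k - 1)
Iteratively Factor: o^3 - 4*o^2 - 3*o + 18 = (o - 3)*(o^2 - o - 6) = (o - 3)*(o + 2)*(o - 3)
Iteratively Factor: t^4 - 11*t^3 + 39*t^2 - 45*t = (t)*(t^3 - 11*t^2 + 39*t - 45) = t*(t - 5)*(t^2 - 6*t + 9) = t*(t - 5)*(t - 3)*(t - 3)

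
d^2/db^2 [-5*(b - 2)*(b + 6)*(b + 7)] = -30*b - 110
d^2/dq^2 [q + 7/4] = 0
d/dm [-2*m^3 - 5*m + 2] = -6*m^2 - 5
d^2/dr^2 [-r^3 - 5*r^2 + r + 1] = -6*r - 10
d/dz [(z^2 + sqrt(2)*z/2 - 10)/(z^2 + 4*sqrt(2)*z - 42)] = (7*sqrt(2)*z^2 - 128*z + 38*sqrt(2))/(2*(z^4 + 8*sqrt(2)*z^3 - 52*z^2 - 336*sqrt(2)*z + 1764))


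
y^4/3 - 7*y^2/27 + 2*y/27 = y*(y/3 + 1/3)*(y - 2/3)*(y - 1/3)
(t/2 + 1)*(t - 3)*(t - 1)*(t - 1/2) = t^4/2 - 5*t^3/4 - 2*t^2 + 17*t/4 - 3/2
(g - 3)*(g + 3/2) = g^2 - 3*g/2 - 9/2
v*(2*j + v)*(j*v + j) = 2*j^2*v^2 + 2*j^2*v + j*v^3 + j*v^2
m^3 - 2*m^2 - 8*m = m*(m - 4)*(m + 2)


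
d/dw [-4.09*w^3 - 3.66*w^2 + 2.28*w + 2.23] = -12.27*w^2 - 7.32*w + 2.28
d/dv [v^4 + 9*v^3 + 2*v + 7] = 4*v^3 + 27*v^2 + 2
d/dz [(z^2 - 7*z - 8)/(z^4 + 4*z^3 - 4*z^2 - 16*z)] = (-2*z^5 + 17*z^4 + 88*z^3 + 52*z^2 - 64*z - 128)/(z^2*(z^6 + 8*z^5 + 8*z^4 - 64*z^3 - 112*z^2 + 128*z + 256))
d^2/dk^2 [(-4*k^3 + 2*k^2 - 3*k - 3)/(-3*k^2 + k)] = 2*(25*k^3 + 81*k^2 - 27*k + 3)/(k^3*(27*k^3 - 27*k^2 + 9*k - 1))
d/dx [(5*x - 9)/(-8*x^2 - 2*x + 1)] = (40*x^2 - 144*x - 13)/(64*x^4 + 32*x^3 - 12*x^2 - 4*x + 1)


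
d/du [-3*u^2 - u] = -6*u - 1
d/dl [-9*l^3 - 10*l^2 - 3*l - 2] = -27*l^2 - 20*l - 3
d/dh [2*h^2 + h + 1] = 4*h + 1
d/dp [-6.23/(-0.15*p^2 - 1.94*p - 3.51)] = (-1.869*p - 12.0862)/(0.15*p^2 + 1.94*p + 3.51)^2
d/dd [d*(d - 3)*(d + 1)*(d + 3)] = 4*d^3 + 3*d^2 - 18*d - 9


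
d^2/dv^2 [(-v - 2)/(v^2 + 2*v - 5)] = 2*(-4*(v + 1)^2*(v + 2) + (3*v + 4)*(v^2 + 2*v - 5))/(v^2 + 2*v - 5)^3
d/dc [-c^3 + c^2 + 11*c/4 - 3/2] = -3*c^2 + 2*c + 11/4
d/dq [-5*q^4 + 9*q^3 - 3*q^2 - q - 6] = -20*q^3 + 27*q^2 - 6*q - 1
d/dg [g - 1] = 1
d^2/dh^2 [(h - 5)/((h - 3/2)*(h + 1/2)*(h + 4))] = 8*(48*h^5 - 336*h^4 - 1700*h^3 - 732*h^2 + 3132*h - 2753)/(64*h^9 + 576*h^8 + 816*h^7 - 4320*h^6 - 7332*h^5 + 13284*h^4 + 11285*h^3 - 7812*h^2 - 8208*h - 1728)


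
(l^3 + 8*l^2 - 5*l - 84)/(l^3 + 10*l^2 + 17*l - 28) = (l - 3)/(l - 1)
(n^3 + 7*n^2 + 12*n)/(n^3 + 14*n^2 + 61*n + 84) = n/(n + 7)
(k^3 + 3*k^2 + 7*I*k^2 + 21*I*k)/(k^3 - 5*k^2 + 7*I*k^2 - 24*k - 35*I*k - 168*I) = k/(k - 8)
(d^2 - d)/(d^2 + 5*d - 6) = d/(d + 6)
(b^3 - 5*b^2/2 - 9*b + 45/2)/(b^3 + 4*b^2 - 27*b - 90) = (b^2 - 11*b/2 + 15/2)/(b^2 + b - 30)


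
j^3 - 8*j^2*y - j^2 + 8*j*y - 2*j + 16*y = (j - 2)*(j + 1)*(j - 8*y)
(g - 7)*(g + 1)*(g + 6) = g^3 - 43*g - 42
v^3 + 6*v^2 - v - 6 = (v - 1)*(v + 1)*(v + 6)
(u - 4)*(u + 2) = u^2 - 2*u - 8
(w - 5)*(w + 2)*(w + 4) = w^3 + w^2 - 22*w - 40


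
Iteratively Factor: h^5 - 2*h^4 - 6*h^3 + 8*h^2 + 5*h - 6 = (h + 2)*(h^4 - 4*h^3 + 2*h^2 + 4*h - 3) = (h + 1)*(h + 2)*(h^3 - 5*h^2 + 7*h - 3) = (h - 1)*(h + 1)*(h + 2)*(h^2 - 4*h + 3) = (h - 1)^2*(h + 1)*(h + 2)*(h - 3)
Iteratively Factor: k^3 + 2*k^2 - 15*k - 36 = (k + 3)*(k^2 - k - 12) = (k - 4)*(k + 3)*(k + 3)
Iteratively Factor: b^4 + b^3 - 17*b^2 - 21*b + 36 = (b - 1)*(b^3 + 2*b^2 - 15*b - 36) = (b - 1)*(b + 3)*(b^2 - b - 12) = (b - 4)*(b - 1)*(b + 3)*(b + 3)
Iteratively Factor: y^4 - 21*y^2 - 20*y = (y)*(y^3 - 21*y - 20) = y*(y + 4)*(y^2 - 4*y - 5) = y*(y - 5)*(y + 4)*(y + 1)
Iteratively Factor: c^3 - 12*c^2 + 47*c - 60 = (c - 5)*(c^2 - 7*c + 12) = (c - 5)*(c - 4)*(c - 3)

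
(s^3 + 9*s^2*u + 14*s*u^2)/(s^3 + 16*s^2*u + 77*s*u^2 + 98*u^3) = s/(s + 7*u)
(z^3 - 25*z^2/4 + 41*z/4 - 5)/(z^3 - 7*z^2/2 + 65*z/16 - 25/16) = 4*(z - 4)/(4*z - 5)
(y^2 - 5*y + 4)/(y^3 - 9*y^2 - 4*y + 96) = (y - 1)/(y^2 - 5*y - 24)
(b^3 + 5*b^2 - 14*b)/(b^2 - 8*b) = (b^2 + 5*b - 14)/(b - 8)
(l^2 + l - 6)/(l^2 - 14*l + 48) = (l^2 + l - 6)/(l^2 - 14*l + 48)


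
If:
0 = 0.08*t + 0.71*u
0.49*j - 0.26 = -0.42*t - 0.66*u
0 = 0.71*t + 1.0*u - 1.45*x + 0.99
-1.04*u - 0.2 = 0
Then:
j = -0.67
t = 1.71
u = -0.19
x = 1.39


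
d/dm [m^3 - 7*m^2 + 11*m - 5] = 3*m^2 - 14*m + 11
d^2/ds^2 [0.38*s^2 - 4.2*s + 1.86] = 0.760000000000000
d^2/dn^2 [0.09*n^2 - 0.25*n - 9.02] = 0.180000000000000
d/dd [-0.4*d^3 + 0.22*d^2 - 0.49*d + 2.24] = -1.2*d^2 + 0.44*d - 0.49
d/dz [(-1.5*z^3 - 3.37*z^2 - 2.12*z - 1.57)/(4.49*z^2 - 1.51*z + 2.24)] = (-6.735*z^4 + 4.53*z^3 + 4.5275*z^2 - 0.999000000000001*z - 7.1195)/(20.1601*z^4 - 13.5598*z^3 + 22.3953*z^2 - 6.7648*z + 5.0176)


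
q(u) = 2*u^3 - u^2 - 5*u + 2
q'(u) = 6*u^2 - 2*u - 5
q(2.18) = 7.07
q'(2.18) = 19.15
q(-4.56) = -185.63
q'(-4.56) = 128.88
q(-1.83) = -4.46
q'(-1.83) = 18.75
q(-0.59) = 4.19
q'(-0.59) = -1.73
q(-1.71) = -2.37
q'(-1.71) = 15.96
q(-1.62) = -1.03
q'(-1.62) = 13.99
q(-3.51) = -79.26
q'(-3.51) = 75.94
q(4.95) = 195.32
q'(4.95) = 132.12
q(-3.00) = -46.00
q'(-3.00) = 55.00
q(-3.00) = -46.00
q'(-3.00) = 55.00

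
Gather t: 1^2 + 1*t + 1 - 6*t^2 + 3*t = -6*t^2 + 4*t + 2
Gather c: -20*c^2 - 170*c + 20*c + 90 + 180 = -20*c^2 - 150*c + 270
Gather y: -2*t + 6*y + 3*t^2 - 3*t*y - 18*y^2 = 3*t^2 - 2*t - 18*y^2 + y*(6 - 3*t)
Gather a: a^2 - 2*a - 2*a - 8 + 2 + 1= a^2 - 4*a - 5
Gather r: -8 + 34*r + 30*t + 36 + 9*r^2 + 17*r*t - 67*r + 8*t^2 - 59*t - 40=9*r^2 + r*(17*t - 33) + 8*t^2 - 29*t - 12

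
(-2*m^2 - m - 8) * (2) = -4*m^2 - 2*m - 16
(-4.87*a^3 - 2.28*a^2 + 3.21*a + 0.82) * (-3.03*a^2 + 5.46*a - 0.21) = 14.7561*a^5 - 19.6818*a^4 - 21.1524*a^3 + 15.5208*a^2 + 3.8031*a - 0.1722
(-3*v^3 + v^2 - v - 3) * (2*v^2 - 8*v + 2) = -6*v^5 + 26*v^4 - 16*v^3 + 4*v^2 + 22*v - 6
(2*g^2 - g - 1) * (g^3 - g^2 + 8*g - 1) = 2*g^5 - 3*g^4 + 16*g^3 - 9*g^2 - 7*g + 1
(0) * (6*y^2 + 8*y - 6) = 0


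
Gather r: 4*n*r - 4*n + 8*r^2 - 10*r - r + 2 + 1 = -4*n + 8*r^2 + r*(4*n - 11) + 3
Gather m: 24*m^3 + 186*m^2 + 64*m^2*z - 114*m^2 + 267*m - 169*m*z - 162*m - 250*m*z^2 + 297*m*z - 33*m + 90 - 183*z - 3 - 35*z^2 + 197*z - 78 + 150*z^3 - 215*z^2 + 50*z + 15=24*m^3 + m^2*(64*z + 72) + m*(-250*z^2 + 128*z + 72) + 150*z^3 - 250*z^2 + 64*z + 24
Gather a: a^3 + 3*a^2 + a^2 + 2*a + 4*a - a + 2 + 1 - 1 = a^3 + 4*a^2 + 5*a + 2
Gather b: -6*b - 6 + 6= -6*b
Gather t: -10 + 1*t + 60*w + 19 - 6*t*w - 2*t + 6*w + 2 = t*(-6*w - 1) + 66*w + 11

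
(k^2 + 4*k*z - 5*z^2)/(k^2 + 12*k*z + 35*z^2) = (k - z)/(k + 7*z)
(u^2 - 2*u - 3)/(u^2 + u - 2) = (u^2 - 2*u - 3)/(u^2 + u - 2)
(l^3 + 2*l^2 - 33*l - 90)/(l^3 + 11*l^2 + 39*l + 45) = (l - 6)/(l + 3)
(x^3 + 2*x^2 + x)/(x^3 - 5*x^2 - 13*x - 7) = x/(x - 7)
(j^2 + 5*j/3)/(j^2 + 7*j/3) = (3*j + 5)/(3*j + 7)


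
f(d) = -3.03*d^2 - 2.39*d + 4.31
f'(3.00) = -20.57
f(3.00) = -30.13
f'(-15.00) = 88.51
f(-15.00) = -641.59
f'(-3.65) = 19.73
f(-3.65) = -27.33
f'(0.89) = -7.78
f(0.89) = -0.22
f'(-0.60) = 1.25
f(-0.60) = 4.65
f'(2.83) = -19.54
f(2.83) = -26.72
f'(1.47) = -11.30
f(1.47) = -5.75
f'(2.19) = -15.66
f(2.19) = -15.46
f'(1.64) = -12.33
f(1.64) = -7.76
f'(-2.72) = 14.09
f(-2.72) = -11.61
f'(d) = -6.06*d - 2.39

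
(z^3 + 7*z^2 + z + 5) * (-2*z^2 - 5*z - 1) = -2*z^5 - 19*z^4 - 38*z^3 - 22*z^2 - 26*z - 5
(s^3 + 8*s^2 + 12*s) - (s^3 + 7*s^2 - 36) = s^2 + 12*s + 36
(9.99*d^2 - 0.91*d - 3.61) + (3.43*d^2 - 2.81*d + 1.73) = 13.42*d^2 - 3.72*d - 1.88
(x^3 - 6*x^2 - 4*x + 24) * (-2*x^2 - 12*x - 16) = -2*x^5 + 64*x^3 + 96*x^2 - 224*x - 384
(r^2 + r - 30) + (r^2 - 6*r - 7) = 2*r^2 - 5*r - 37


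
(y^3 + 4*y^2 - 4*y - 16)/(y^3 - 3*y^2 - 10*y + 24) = (y^2 + 6*y + 8)/(y^2 - y - 12)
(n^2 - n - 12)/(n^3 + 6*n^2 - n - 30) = (n - 4)/(n^2 + 3*n - 10)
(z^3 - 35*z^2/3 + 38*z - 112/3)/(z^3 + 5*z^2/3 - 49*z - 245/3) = (3*z^2 - 14*z + 16)/(3*z^2 + 26*z + 35)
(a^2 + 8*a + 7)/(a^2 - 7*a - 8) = (a + 7)/(a - 8)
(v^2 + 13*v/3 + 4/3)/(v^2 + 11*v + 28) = (v + 1/3)/(v + 7)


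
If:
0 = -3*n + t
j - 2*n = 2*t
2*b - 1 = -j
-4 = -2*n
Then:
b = -15/2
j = 16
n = 2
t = 6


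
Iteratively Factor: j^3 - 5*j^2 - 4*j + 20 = (j + 2)*(j^2 - 7*j + 10) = (j - 2)*(j + 2)*(j - 5)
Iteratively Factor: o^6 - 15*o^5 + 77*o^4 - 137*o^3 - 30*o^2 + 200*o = (o - 5)*(o^5 - 10*o^4 + 27*o^3 - 2*o^2 - 40*o) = (o - 5)*(o - 4)*(o^4 - 6*o^3 + 3*o^2 + 10*o) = (o - 5)*(o - 4)*(o - 2)*(o^3 - 4*o^2 - 5*o) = o*(o - 5)*(o - 4)*(o - 2)*(o^2 - 4*o - 5) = o*(o - 5)*(o - 4)*(o - 2)*(o + 1)*(o - 5)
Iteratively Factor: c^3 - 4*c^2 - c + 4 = (c - 1)*(c^2 - 3*c - 4) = (c - 1)*(c + 1)*(c - 4)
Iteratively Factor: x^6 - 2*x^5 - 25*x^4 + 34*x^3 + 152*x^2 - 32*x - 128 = (x - 4)*(x^5 + 2*x^4 - 17*x^3 - 34*x^2 + 16*x + 32) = (x - 4)*(x + 2)*(x^4 - 17*x^2 + 16) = (x - 4)^2*(x + 2)*(x^3 + 4*x^2 - x - 4) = (x - 4)^2*(x + 1)*(x + 2)*(x^2 + 3*x - 4) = (x - 4)^2*(x + 1)*(x + 2)*(x + 4)*(x - 1)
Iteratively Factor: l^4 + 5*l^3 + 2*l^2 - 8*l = (l + 4)*(l^3 + l^2 - 2*l) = (l - 1)*(l + 4)*(l^2 + 2*l) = l*(l - 1)*(l + 4)*(l + 2)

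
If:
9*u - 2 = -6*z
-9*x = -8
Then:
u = 2/9 - 2*z/3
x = 8/9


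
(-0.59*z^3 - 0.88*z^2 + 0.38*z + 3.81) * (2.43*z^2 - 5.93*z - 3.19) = -1.4337*z^5 + 1.3603*z^4 + 8.0239*z^3 + 9.8121*z^2 - 23.8055*z - 12.1539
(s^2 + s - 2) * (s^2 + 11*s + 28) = s^4 + 12*s^3 + 37*s^2 + 6*s - 56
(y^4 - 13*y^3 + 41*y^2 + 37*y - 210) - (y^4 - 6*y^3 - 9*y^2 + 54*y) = -7*y^3 + 50*y^2 - 17*y - 210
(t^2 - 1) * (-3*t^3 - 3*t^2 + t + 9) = -3*t^5 - 3*t^4 + 4*t^3 + 12*t^2 - t - 9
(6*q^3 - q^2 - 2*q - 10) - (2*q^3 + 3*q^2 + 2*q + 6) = 4*q^3 - 4*q^2 - 4*q - 16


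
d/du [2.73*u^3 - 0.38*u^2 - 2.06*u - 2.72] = 8.19*u^2 - 0.76*u - 2.06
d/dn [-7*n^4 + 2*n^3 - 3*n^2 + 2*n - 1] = -28*n^3 + 6*n^2 - 6*n + 2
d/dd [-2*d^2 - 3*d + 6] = -4*d - 3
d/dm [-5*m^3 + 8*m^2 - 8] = m*(16 - 15*m)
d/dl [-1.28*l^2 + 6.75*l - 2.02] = 6.75 - 2.56*l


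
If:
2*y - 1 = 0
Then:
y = 1/2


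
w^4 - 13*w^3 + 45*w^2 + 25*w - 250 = (w - 5)^3*(w + 2)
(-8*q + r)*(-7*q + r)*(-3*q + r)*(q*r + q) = -168*q^4*r - 168*q^4 + 101*q^3*r^2 + 101*q^3*r - 18*q^2*r^3 - 18*q^2*r^2 + q*r^4 + q*r^3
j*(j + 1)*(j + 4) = j^3 + 5*j^2 + 4*j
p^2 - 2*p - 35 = (p - 7)*(p + 5)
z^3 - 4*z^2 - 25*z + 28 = (z - 7)*(z - 1)*(z + 4)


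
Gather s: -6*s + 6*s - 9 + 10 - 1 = 0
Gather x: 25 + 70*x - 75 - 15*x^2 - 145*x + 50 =-15*x^2 - 75*x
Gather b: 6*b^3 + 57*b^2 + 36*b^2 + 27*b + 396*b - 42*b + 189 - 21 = 6*b^3 + 93*b^2 + 381*b + 168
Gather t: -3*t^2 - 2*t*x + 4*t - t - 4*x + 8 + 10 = -3*t^2 + t*(3 - 2*x) - 4*x + 18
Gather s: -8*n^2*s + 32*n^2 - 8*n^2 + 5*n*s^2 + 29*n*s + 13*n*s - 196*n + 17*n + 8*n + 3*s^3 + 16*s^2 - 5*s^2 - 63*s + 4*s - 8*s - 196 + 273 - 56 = 24*n^2 - 171*n + 3*s^3 + s^2*(5*n + 11) + s*(-8*n^2 + 42*n - 67) + 21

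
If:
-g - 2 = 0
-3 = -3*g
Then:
No Solution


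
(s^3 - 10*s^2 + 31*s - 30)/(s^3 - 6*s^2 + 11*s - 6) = (s - 5)/(s - 1)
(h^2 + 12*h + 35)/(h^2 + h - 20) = (h + 7)/(h - 4)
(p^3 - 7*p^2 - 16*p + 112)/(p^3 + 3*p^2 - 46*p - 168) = (p - 4)/(p + 6)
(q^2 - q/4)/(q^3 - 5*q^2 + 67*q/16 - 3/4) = 4*q/(4*q^2 - 19*q + 12)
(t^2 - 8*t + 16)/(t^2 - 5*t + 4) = (t - 4)/(t - 1)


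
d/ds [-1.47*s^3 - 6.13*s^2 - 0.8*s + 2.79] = -4.41*s^2 - 12.26*s - 0.8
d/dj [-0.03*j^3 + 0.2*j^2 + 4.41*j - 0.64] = -0.09*j^2 + 0.4*j + 4.41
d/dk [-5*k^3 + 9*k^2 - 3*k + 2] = -15*k^2 + 18*k - 3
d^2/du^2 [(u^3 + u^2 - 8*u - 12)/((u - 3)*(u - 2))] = 32/(u^3 - 6*u^2 + 12*u - 8)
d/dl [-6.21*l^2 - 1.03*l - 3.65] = -12.42*l - 1.03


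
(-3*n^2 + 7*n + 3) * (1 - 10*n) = 30*n^3 - 73*n^2 - 23*n + 3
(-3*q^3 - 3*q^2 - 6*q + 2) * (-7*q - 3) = 21*q^4 + 30*q^3 + 51*q^2 + 4*q - 6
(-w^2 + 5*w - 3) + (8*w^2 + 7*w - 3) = 7*w^2 + 12*w - 6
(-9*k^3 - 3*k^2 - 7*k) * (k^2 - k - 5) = -9*k^5 + 6*k^4 + 41*k^3 + 22*k^2 + 35*k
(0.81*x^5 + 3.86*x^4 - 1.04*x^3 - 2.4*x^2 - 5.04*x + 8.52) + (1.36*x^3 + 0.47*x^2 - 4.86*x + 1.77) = 0.81*x^5 + 3.86*x^4 + 0.32*x^3 - 1.93*x^2 - 9.9*x + 10.29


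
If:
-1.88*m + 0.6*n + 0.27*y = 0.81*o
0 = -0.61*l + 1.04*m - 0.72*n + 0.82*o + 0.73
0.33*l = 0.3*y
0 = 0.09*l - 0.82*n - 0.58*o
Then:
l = 0.909090909090909*y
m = 0.741492325230404 - 0.275433439108337*y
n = 0.798778138145853 - 0.385951289005141*y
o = 0.686721101383444*y - 1.12930702289586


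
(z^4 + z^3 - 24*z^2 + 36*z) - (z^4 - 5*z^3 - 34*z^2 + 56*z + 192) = 6*z^3 + 10*z^2 - 20*z - 192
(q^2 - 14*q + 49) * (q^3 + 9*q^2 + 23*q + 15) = q^5 - 5*q^4 - 54*q^3 + 134*q^2 + 917*q + 735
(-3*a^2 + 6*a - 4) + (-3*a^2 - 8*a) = -6*a^2 - 2*a - 4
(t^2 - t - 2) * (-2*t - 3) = -2*t^3 - t^2 + 7*t + 6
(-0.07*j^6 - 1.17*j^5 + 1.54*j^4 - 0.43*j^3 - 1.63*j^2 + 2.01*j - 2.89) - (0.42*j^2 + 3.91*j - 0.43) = -0.07*j^6 - 1.17*j^5 + 1.54*j^4 - 0.43*j^3 - 2.05*j^2 - 1.9*j - 2.46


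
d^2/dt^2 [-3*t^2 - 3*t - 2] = -6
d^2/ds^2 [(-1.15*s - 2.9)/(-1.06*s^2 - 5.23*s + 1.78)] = ((1.15*s + 2.9)*(2.12*s + 5.23)*(4.24*s + 10.46) - (7.314*s + 18.177)*(1.06*s^2 + 5.23*s - 1.78))/(1.06*s^2 + 5.23*s - 1.78)^3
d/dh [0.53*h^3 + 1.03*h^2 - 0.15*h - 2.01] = 1.59*h^2 + 2.06*h - 0.15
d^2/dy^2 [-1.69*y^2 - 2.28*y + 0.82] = -3.38000000000000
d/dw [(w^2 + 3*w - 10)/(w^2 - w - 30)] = -4/(w^2 - 12*w + 36)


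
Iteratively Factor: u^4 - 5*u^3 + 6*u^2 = (u)*(u^3 - 5*u^2 + 6*u) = u^2*(u^2 - 5*u + 6) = u^2*(u - 3)*(u - 2)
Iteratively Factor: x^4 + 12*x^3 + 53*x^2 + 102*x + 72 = (x + 4)*(x^3 + 8*x^2 + 21*x + 18) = (x + 2)*(x + 4)*(x^2 + 6*x + 9) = (x + 2)*(x + 3)*(x + 4)*(x + 3)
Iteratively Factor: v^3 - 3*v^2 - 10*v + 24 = (v - 2)*(v^2 - v - 12) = (v - 4)*(v - 2)*(v + 3)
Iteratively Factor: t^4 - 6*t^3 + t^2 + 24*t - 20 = (t - 1)*(t^3 - 5*t^2 - 4*t + 20) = (t - 5)*(t - 1)*(t^2 - 4) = (t - 5)*(t - 1)*(t + 2)*(t - 2)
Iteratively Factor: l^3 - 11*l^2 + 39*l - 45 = (l - 5)*(l^2 - 6*l + 9) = (l - 5)*(l - 3)*(l - 3)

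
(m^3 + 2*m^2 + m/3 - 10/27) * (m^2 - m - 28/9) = m^5 + m^4 - 43*m^3/9 - 187*m^2/27 - 2*m/3 + 280/243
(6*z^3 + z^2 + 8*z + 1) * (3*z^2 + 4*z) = 18*z^5 + 27*z^4 + 28*z^3 + 35*z^2 + 4*z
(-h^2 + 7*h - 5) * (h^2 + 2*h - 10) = -h^4 + 5*h^3 + 19*h^2 - 80*h + 50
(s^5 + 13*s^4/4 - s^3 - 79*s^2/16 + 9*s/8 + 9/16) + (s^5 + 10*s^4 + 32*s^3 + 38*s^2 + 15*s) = 2*s^5 + 53*s^4/4 + 31*s^3 + 529*s^2/16 + 129*s/8 + 9/16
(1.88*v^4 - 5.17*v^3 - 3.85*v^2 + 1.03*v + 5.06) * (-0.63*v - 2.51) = -1.1844*v^5 - 1.4617*v^4 + 15.4022*v^3 + 9.0146*v^2 - 5.7731*v - 12.7006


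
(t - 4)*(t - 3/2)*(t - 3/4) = t^3 - 25*t^2/4 + 81*t/8 - 9/2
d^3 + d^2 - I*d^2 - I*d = d*(d + 1)*(d - I)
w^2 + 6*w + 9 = (w + 3)^2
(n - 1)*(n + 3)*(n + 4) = n^3 + 6*n^2 + 5*n - 12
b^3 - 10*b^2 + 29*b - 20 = (b - 5)*(b - 4)*(b - 1)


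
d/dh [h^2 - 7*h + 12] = 2*h - 7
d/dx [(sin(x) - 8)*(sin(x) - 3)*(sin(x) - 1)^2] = (4*sin(x)^3 - 39*sin(x)^2 + 94*sin(x) - 59)*cos(x)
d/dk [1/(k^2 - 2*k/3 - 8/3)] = 6*(1 - 3*k)/(-3*k^2 + 2*k + 8)^2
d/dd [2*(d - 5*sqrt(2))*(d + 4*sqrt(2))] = 4*d - 2*sqrt(2)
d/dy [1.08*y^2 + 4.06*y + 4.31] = 2.16*y + 4.06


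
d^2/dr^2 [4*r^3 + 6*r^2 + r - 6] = 24*r + 12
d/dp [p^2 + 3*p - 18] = 2*p + 3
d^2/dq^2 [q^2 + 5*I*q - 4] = 2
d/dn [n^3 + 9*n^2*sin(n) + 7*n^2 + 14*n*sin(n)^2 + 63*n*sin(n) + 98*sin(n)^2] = 9*n^2*cos(n) + 3*n^2 + 18*n*sin(n) + 14*n*sin(2*n) + 63*n*cos(n) + 14*n + 14*sin(n)^2 + 63*sin(n) + 98*sin(2*n)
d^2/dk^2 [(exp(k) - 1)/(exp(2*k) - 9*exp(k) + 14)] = (exp(4*k) + 5*exp(3*k) - 57*exp(2*k) + 101*exp(k) + 70)*exp(k)/(exp(6*k) - 27*exp(5*k) + 285*exp(4*k) - 1485*exp(3*k) + 3990*exp(2*k) - 5292*exp(k) + 2744)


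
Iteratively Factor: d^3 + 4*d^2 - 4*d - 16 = (d - 2)*(d^2 + 6*d + 8) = (d - 2)*(d + 4)*(d + 2)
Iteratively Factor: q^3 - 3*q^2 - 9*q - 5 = (q + 1)*(q^2 - 4*q - 5) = (q - 5)*(q + 1)*(q + 1)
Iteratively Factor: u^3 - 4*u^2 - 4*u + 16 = (u - 4)*(u^2 - 4) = (u - 4)*(u + 2)*(u - 2)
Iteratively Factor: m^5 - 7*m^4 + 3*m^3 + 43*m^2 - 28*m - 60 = (m - 2)*(m^4 - 5*m^3 - 7*m^2 + 29*m + 30) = (m - 5)*(m - 2)*(m^3 - 7*m - 6) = (m - 5)*(m - 3)*(m - 2)*(m^2 + 3*m + 2) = (m - 5)*(m - 3)*(m - 2)*(m + 1)*(m + 2)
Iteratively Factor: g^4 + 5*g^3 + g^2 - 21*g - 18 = (g - 2)*(g^3 + 7*g^2 + 15*g + 9) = (g - 2)*(g + 3)*(g^2 + 4*g + 3) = (g - 2)*(g + 1)*(g + 3)*(g + 3)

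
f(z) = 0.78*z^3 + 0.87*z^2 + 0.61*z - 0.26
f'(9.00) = 205.81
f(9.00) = 644.32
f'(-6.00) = 74.41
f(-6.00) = -141.08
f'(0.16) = 0.95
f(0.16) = -0.14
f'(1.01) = 4.75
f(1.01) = 2.05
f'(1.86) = 11.94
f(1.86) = 8.90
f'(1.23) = 6.29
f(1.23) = 3.26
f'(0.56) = 2.32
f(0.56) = 0.49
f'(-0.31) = 0.30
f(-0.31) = -0.39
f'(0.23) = 1.13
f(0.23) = -0.06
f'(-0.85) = 0.82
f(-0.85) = -0.63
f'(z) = 2.34*z^2 + 1.74*z + 0.61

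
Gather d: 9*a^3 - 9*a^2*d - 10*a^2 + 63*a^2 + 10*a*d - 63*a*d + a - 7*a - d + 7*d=9*a^3 + 53*a^2 - 6*a + d*(-9*a^2 - 53*a + 6)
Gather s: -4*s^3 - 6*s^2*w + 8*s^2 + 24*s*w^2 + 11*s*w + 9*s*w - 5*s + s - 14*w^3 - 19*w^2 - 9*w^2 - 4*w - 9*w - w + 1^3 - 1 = -4*s^3 + s^2*(8 - 6*w) + s*(24*w^2 + 20*w - 4) - 14*w^3 - 28*w^2 - 14*w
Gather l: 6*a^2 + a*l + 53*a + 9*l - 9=6*a^2 + 53*a + l*(a + 9) - 9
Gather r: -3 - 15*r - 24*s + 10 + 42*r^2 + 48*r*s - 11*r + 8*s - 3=42*r^2 + r*(48*s - 26) - 16*s + 4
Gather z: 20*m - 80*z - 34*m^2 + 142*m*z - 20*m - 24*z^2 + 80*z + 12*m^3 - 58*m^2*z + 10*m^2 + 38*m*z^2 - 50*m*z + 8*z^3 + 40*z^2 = 12*m^3 - 24*m^2 + 8*z^3 + z^2*(38*m + 16) + z*(-58*m^2 + 92*m)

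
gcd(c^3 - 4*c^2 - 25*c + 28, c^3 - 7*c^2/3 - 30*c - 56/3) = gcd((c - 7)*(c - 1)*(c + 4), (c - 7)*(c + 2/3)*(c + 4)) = c^2 - 3*c - 28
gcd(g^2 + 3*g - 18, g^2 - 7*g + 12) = g - 3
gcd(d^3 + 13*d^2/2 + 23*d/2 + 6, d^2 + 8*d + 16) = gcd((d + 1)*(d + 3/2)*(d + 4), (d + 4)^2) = d + 4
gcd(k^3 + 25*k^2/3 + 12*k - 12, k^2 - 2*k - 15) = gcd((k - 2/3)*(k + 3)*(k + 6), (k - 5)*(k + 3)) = k + 3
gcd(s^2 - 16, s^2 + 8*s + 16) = s + 4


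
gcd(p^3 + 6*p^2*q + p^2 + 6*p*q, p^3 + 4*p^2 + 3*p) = p^2 + p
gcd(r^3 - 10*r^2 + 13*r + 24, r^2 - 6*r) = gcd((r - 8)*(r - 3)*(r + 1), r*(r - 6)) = 1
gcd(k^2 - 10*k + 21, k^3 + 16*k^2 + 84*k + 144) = 1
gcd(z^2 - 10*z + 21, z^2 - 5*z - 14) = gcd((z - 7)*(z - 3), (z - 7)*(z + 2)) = z - 7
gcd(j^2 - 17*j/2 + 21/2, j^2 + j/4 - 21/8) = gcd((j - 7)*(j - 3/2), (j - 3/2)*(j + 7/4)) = j - 3/2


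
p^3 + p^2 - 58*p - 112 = (p - 8)*(p + 2)*(p + 7)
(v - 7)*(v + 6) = v^2 - v - 42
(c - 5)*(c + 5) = c^2 - 25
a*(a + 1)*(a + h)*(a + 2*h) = a^4 + 3*a^3*h + a^3 + 2*a^2*h^2 + 3*a^2*h + 2*a*h^2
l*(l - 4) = l^2 - 4*l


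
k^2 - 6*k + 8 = (k - 4)*(k - 2)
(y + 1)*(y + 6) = y^2 + 7*y + 6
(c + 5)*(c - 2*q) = c^2 - 2*c*q + 5*c - 10*q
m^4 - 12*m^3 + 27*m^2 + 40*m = m*(m - 8)*(m - 5)*(m + 1)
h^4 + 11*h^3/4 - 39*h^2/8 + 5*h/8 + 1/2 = (h - 1)*(h - 1/2)*(h + 1/4)*(h + 4)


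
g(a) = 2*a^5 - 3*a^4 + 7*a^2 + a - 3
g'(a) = 10*a^4 - 12*a^3 + 14*a + 1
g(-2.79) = -471.18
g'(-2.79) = 828.47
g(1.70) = 22.27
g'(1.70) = 49.36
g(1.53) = 15.25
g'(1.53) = 34.24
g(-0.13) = -3.01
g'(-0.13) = -0.79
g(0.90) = 2.78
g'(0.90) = 11.41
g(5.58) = 8131.45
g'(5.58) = 7688.98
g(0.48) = -1.02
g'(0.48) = 6.92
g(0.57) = -0.35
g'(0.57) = 7.81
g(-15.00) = -1669068.00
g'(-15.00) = 546541.00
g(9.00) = 98988.00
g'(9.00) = 56989.00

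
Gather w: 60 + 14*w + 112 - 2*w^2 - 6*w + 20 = -2*w^2 + 8*w + 192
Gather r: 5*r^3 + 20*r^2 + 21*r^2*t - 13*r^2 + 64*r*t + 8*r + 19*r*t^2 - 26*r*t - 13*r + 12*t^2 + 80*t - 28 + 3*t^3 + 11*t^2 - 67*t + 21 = 5*r^3 + r^2*(21*t + 7) + r*(19*t^2 + 38*t - 5) + 3*t^3 + 23*t^2 + 13*t - 7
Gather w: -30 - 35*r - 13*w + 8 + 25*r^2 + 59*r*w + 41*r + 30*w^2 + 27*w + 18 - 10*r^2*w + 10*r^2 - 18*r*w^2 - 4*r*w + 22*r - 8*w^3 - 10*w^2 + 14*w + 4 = 35*r^2 + 28*r - 8*w^3 + w^2*(20 - 18*r) + w*(-10*r^2 + 55*r + 28)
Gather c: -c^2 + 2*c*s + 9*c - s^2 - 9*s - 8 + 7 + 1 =-c^2 + c*(2*s + 9) - s^2 - 9*s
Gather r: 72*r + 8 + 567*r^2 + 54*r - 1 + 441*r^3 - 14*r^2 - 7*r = 441*r^3 + 553*r^2 + 119*r + 7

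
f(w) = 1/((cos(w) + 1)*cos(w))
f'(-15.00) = 10.13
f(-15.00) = -5.48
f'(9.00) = -51.68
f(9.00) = -12.35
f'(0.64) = 0.74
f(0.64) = 0.69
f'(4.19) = -0.03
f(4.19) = -4.00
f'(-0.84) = -1.40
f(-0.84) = 0.90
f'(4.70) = -6514.02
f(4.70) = -81.73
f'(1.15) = 5.01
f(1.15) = 1.74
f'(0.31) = 0.26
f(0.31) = 0.54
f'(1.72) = 43.39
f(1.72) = -7.90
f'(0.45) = 0.42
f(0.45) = 0.58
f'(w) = sin(w)/((cos(w) + 1)*cos(w)^2) + sin(w)/((cos(w) + 1)^2*cos(w)) = (sin(w)/cos(w)^2 + 2*tan(w))/(cos(w) + 1)^2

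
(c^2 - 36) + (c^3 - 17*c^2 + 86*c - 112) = c^3 - 16*c^2 + 86*c - 148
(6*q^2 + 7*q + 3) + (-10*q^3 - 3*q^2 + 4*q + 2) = -10*q^3 + 3*q^2 + 11*q + 5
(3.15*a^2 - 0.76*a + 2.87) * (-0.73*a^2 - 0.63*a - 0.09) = -2.2995*a^4 - 1.4297*a^3 - 1.8998*a^2 - 1.7397*a - 0.2583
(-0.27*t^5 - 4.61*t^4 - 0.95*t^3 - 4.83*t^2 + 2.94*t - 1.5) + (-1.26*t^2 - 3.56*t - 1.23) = -0.27*t^5 - 4.61*t^4 - 0.95*t^3 - 6.09*t^2 - 0.62*t - 2.73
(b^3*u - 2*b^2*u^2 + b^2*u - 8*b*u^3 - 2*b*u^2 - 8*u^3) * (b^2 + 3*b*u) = b^5*u + b^4*u^2 + b^4*u - 14*b^3*u^3 + b^3*u^2 - 24*b^2*u^4 - 14*b^2*u^3 - 24*b*u^4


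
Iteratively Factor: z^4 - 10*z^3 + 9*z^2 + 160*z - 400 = (z + 4)*(z^3 - 14*z^2 + 65*z - 100) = (z - 5)*(z + 4)*(z^2 - 9*z + 20) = (z - 5)*(z - 4)*(z + 4)*(z - 5)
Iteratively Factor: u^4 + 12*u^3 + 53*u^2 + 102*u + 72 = (u + 3)*(u^3 + 9*u^2 + 26*u + 24) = (u + 3)^2*(u^2 + 6*u + 8) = (u + 3)^2*(u + 4)*(u + 2)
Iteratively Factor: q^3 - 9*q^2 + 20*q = (q - 4)*(q^2 - 5*q) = (q - 5)*(q - 4)*(q)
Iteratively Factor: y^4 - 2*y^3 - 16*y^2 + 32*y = (y - 4)*(y^3 + 2*y^2 - 8*y) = y*(y - 4)*(y^2 + 2*y - 8) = y*(y - 4)*(y + 4)*(y - 2)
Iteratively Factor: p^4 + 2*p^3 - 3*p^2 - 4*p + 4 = (p - 1)*(p^3 + 3*p^2 - 4) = (p - 1)*(p + 2)*(p^2 + p - 2) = (p - 1)^2*(p + 2)*(p + 2)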